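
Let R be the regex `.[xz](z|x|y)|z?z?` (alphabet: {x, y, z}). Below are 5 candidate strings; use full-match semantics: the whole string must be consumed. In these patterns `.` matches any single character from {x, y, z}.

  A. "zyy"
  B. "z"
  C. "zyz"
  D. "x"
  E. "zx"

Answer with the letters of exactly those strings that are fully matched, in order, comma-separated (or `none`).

A → no match
B → match
C → no match
D → no match
E → no match

B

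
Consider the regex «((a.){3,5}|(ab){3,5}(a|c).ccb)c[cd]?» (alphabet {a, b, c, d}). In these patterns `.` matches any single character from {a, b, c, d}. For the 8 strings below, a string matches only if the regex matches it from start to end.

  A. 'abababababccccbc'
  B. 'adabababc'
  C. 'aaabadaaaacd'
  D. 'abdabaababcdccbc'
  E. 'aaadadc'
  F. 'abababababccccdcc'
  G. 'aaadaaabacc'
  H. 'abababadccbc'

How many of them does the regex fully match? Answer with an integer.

6

A → match
B → match
C → match
D → no match
E → match
F → no match
G → match
H → match
Total matched: 6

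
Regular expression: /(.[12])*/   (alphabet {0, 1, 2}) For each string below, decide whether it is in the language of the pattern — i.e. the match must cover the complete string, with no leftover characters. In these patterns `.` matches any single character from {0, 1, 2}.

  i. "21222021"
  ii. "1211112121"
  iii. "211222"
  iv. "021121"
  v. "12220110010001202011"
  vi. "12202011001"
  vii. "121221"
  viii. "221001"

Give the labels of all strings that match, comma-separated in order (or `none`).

i. "21222021" → no match
ii. "1211112121" → match
iii. "211222" → match
iv. "021121" → match
v → no match
vi. "12202011001" → no match
vii. "121221" → match
viii. "221001" → no match

ii, iii, iv, vii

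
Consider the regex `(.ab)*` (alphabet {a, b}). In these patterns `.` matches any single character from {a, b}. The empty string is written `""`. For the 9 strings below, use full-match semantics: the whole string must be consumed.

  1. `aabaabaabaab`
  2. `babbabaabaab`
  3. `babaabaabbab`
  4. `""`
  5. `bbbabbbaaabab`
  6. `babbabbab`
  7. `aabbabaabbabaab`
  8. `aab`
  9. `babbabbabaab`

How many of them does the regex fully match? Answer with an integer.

8

1. `aabaabaabaab` → match
2. `babbabaabaab` → match
3. `babaabaabbab` → match
4. `""` → match
5 → no match
6. `babbabbab` → match
7 → match
8. `aab` → match
9. `babbabbabaab` → match
Total matched: 8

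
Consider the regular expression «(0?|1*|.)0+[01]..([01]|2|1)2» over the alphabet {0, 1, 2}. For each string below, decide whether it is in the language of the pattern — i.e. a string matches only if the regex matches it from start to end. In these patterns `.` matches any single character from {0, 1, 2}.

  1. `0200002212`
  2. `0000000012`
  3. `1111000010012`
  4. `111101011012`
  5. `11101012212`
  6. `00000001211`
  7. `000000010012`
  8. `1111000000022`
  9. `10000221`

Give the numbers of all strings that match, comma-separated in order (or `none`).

1 → no match
2 → match
3 → match
4 → no match
5 → no match
6 → no match — must end with `2`
7 → match
8 → match
9 → no match — must end with `2`

2, 3, 7, 8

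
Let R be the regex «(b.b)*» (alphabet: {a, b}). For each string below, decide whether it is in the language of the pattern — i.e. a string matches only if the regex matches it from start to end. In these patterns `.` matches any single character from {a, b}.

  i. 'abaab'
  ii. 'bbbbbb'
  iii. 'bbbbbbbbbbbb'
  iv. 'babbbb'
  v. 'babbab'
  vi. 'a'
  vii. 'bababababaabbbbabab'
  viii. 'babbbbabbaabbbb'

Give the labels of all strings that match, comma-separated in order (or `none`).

ii, iii, iv, v

i → no match
ii → match
iii → match
iv → match
v → match
vi → no match
vii → no match
viii → no match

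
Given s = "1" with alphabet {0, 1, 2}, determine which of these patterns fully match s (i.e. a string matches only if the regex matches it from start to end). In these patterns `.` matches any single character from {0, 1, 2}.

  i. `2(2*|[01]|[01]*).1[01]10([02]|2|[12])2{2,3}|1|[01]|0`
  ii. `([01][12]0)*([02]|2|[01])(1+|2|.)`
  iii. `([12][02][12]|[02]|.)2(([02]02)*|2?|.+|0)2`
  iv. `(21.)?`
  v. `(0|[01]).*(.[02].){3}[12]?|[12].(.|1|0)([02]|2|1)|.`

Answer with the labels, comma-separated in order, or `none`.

i, v

i → match
ii → no match
iii → no match — must end with "2"
iv → no match
v → match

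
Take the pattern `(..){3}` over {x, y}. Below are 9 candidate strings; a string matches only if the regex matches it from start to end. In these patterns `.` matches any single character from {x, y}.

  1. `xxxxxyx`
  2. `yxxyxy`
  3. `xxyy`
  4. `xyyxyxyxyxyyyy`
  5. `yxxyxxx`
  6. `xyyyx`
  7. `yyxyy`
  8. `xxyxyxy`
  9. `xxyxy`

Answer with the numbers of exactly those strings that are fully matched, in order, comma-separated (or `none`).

1. `xxxxxyx` → no match
2. `yxxyxy` → match
3. `xxyy` → no match
4 → no match
5. `yxxyxxx` → no match
6. `xyyyx` → no match
7. `yyxyy` → no match
8. `xxyxyxy` → no match
9. `xxyxy` → no match

2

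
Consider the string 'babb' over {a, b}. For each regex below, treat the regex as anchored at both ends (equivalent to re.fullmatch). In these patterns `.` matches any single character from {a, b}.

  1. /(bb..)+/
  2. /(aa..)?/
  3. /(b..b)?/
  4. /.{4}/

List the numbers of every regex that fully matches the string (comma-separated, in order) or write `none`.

1 → no match — must start with 'bb'
2 → no match
3 → match
4 → match

3, 4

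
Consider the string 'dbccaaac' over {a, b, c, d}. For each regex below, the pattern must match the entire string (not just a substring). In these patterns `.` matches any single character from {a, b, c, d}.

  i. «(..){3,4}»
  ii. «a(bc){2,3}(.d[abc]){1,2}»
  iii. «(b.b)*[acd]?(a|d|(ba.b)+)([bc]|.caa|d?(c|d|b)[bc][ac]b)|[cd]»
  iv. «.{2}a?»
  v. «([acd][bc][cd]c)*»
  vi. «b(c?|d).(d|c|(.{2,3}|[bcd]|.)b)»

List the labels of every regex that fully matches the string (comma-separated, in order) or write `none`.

i

i → match
ii → no match — must start with 'abc'
iii → no match
iv → no match
v → no match
vi → no match — must start with 'b'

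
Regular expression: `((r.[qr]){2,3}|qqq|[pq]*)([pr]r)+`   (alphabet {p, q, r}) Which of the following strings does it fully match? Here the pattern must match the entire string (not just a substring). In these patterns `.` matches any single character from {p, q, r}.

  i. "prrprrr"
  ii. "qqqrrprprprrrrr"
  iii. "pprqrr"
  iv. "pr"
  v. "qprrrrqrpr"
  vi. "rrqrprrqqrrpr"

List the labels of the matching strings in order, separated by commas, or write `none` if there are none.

i → match
ii → match
iii → no match
iv → match
v → no match
vi → match

i, ii, iv, vi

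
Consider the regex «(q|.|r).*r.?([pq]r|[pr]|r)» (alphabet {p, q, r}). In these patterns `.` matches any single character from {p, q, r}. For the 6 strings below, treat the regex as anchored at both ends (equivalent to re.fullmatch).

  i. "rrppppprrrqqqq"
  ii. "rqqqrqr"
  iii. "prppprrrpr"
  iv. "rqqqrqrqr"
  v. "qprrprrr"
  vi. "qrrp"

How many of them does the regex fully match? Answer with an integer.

i → no match
ii. "rqqqrqr" → match
iii. "prppprrrpr" → match
iv. "rqqqrqrqr" → match
v. "qprrprrr" → match
vi. "qrrp" → match
Total matched: 5

5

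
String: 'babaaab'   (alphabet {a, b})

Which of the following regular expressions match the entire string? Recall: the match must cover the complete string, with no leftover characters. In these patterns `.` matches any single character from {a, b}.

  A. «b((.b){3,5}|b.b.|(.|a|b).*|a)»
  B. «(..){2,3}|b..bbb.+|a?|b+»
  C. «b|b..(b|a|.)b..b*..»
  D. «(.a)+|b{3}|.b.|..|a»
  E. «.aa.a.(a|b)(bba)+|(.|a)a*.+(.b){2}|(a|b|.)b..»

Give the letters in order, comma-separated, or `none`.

A → match
B → no match
C → no match
D → no match
E → no match

A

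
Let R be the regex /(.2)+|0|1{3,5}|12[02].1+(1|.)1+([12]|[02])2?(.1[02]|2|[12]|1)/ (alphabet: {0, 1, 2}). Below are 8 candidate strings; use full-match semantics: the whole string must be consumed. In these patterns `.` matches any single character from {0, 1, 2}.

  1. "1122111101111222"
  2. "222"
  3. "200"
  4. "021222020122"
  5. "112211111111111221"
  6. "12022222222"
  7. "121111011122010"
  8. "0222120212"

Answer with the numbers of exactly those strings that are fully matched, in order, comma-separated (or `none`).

1 → no match
2 → no match
3 → no match
4 → no match
5 → no match
6 → no match
7 → no match
8 → match

8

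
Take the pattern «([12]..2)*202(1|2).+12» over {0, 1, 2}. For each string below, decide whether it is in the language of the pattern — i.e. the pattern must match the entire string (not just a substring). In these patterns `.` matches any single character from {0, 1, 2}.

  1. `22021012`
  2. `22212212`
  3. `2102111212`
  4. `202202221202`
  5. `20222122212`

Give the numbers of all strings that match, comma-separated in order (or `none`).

1 → no match
2 → no match
3 → no match
4 → no match — must end with `12`
5 → match

5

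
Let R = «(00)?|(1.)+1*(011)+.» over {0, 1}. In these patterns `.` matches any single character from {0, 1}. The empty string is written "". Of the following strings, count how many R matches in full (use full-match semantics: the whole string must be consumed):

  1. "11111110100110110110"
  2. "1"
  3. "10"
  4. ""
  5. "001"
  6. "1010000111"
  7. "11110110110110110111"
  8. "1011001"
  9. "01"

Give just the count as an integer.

1 → match
2. "1" → no match
3. "10" → no match
4. "" → match
5. "001" → no match
6. "1010000111" → no match
7 → match
8. "1011001" → no match
9. "01" → no match
Total matched: 3

3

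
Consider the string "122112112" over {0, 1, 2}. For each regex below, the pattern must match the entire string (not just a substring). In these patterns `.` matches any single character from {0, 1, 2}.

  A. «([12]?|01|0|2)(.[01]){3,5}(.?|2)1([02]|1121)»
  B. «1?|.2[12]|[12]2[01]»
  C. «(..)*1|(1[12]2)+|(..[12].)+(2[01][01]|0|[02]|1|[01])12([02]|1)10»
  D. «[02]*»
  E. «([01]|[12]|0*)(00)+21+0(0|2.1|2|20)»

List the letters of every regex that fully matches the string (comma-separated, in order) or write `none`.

A → no match
B → no match
C → match
D → no match
E → no match

C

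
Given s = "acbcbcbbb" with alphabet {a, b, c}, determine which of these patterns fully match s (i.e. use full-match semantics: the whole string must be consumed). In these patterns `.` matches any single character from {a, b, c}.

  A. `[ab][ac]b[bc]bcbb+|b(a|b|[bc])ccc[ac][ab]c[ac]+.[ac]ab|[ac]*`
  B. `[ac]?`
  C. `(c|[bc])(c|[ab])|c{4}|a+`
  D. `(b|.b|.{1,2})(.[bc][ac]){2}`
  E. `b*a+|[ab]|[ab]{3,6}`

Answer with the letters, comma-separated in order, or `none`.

A → match
B → no match
C → no match
D → no match
E → no match

A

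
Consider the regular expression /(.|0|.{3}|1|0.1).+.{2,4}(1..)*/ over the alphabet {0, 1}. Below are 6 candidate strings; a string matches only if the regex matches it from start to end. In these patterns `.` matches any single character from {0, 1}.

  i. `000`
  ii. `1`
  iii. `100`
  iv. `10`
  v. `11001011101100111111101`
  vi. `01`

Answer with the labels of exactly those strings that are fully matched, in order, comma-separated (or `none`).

i. `000` → no match
ii. `1` → no match
iii. `100` → no match
iv. `10` → no match
v → match
vi. `01` → no match

v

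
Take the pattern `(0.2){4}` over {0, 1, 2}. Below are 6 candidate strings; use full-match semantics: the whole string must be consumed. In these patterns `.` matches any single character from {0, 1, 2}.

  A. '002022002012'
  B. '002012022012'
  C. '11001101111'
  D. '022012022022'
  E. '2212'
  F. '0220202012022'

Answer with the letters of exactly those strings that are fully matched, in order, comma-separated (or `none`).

A → match
B → match
C → no match — must start with '0'
D → match
E → no match — must start with '0'
F → no match

A, B, D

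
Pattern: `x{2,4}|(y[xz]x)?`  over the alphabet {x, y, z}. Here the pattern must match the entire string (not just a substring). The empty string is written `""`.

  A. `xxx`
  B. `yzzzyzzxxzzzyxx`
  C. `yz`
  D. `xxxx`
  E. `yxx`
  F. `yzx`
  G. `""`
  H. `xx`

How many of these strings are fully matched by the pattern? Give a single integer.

6

A. `xxx` → match
B → no match
C. `yz` → no match
D. `xxxx` → match
E. `yxx` → match
F. `yzx` → match
G. `""` → match
H. `xx` → match
Total matched: 6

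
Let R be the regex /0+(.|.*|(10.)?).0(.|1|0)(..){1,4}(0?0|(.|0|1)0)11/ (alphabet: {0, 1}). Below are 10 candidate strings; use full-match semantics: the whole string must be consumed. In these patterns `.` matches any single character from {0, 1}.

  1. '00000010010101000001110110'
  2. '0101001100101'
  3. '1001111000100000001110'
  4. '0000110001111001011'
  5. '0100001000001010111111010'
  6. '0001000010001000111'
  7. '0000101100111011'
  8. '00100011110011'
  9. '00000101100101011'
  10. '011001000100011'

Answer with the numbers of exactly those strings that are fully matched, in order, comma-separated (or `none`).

4, 7, 8, 9, 10

1 → no match — must end with '011'
2 → no match — must end with '011'
3 → no match — must start with '0'
4 → match
5 → no match — must end with '011'
6 → no match — must end with '011'
7 → match
8 → match
9 → match
10 → match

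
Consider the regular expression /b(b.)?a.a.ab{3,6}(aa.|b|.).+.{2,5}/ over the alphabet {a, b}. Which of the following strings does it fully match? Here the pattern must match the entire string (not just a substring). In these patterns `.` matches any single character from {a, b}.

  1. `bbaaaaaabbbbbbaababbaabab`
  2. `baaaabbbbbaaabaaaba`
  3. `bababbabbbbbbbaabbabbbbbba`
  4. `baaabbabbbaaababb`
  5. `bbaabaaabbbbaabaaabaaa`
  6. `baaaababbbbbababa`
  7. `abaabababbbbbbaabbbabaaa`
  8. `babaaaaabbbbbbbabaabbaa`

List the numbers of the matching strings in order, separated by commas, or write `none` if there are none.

1 → match
2 → no match
3 → no match
4 → no match
5 → match
6 → no match
7 → no match — must start with `b`
8 → no match

1, 5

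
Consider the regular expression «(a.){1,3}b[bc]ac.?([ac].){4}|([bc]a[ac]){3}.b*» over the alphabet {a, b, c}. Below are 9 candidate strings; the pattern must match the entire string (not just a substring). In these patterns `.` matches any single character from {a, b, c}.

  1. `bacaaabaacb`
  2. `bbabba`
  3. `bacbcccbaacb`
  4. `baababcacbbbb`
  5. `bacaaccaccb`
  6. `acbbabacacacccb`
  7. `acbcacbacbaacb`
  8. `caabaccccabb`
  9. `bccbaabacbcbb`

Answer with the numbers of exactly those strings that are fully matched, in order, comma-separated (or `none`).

1 → no match
2 → no match
3 → no match
4 → no match
5 → no match
6 → no match
7 → no match
8 → no match
9 → no match

none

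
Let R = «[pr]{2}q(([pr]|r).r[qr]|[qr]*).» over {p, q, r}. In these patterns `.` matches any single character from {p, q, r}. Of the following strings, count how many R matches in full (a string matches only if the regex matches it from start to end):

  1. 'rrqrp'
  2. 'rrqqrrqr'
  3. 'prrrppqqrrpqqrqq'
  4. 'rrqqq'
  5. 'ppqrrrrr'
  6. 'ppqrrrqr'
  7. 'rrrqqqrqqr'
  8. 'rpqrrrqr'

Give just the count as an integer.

1. 'rrqrp' → match
2. 'rrqqrrqr' → match
3 → no match
4. 'rrqqq' → match
5. 'ppqrrrrr' → match
6. 'ppqrrrqr' → match
7. 'rrrqqqrqqr' → no match
8. 'rpqrrrqr' → match
Total matched: 6

6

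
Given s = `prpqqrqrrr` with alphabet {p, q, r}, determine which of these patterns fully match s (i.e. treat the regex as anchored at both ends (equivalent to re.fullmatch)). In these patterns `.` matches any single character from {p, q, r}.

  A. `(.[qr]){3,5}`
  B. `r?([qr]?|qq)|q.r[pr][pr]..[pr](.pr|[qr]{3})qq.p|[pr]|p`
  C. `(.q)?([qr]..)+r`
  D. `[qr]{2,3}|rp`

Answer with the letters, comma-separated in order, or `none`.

A → match
B → no match
C → no match
D → no match

A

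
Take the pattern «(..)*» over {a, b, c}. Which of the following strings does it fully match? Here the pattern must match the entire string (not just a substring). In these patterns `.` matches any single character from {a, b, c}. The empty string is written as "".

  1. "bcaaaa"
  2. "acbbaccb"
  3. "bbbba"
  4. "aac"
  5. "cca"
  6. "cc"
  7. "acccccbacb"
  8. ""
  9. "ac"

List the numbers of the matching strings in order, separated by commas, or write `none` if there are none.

1, 2, 6, 7, 8, 9

1 → match
2 → match
3 → no match
4 → no match
5 → no match
6 → match
7 → match
8 → match
9 → match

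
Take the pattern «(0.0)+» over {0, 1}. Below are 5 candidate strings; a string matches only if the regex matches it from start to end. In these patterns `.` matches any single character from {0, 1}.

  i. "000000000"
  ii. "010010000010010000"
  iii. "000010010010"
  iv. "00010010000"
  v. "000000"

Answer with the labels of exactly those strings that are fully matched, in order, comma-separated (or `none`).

i, ii, iii, v

i → match
ii → match
iii → match
iv → no match
v → match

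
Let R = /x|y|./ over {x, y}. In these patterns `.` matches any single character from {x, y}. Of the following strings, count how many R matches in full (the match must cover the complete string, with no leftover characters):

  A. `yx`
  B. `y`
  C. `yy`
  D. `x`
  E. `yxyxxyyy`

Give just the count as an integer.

2

A → no match
B → match
C → no match
D → match
E → no match
Total matched: 2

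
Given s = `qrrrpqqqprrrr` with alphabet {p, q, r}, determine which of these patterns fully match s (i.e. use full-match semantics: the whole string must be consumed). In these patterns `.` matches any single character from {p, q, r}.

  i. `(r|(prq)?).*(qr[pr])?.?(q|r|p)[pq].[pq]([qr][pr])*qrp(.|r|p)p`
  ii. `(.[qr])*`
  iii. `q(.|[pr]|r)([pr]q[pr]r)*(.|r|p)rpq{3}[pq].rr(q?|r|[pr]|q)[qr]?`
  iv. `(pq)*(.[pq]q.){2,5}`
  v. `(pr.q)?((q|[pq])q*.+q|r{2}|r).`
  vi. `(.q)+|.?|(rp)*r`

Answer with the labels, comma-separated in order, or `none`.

iii

i → no match — must end with `p`
ii → no match
iii → match
iv → no match
v → no match
vi → no match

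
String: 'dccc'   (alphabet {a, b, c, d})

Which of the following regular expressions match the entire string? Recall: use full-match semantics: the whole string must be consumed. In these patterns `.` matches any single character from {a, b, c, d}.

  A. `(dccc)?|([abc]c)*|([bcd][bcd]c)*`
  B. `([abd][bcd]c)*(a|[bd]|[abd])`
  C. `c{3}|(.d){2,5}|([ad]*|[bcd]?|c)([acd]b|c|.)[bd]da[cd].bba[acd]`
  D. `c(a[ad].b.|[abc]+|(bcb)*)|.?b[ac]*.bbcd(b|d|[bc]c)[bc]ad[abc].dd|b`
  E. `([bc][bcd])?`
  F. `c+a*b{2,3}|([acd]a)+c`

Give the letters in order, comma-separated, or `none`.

A

A → match
B → no match
C → no match
D → no match
E → no match
F → no match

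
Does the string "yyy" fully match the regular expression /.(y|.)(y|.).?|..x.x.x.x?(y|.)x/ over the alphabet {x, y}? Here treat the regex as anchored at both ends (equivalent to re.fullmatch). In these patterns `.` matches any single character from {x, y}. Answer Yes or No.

Yes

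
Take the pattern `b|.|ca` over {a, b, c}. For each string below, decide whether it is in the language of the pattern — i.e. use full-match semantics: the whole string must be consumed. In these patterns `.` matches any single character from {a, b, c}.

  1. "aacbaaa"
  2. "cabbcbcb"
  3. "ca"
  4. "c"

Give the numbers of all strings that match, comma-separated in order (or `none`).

3, 4

1 → no match
2 → no match
3 → match
4 → match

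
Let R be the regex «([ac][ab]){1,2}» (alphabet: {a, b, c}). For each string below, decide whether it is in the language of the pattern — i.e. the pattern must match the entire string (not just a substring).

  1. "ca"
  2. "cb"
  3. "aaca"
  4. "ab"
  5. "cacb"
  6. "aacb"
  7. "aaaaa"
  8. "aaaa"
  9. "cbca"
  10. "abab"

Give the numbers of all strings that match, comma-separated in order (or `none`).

1, 2, 3, 4, 5, 6, 8, 9, 10

1. "ca" → match
2. "cb" → match
3. "aaca" → match
4. "ab" → match
5. "cacb" → match
6. "aacb" → match
7. "aaaaa" → no match
8. "aaaa" → match
9. "cbca" → match
10. "abab" → match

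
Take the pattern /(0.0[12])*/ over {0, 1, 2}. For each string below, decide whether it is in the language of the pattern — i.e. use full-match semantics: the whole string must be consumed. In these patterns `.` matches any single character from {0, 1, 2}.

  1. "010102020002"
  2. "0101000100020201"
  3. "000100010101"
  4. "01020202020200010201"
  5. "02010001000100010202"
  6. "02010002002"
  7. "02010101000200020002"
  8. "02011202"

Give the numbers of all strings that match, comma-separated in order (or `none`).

1, 2, 3, 4, 5, 7

1 → match
2 → match
3 → match
4 → match
5 → match
6 → no match
7 → match
8 → no match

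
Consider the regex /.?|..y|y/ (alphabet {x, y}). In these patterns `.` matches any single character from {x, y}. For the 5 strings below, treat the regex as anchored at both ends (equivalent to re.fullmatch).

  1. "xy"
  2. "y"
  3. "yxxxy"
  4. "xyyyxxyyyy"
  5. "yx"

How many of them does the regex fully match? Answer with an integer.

1. "xy" → no match
2. "y" → match
3. "yxxxy" → no match
4. "xyyyxxyyyy" → no match
5. "yx" → no match
Total matched: 1

1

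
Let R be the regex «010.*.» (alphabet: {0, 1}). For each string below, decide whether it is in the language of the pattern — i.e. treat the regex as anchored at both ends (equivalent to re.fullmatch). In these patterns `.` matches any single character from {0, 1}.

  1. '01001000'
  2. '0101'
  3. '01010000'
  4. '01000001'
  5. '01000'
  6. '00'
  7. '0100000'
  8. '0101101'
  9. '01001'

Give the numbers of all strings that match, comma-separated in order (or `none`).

1 → match
2 → match
3 → match
4 → match
5 → match
6 → no match — must start with '010'
7 → match
8 → match
9 → match

1, 2, 3, 4, 5, 7, 8, 9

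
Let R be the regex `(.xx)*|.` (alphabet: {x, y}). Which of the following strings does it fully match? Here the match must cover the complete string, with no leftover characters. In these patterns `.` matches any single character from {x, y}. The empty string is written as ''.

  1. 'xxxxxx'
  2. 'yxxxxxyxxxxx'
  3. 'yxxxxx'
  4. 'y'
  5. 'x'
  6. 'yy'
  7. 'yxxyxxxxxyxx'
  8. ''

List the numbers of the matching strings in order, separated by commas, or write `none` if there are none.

1, 2, 3, 4, 5, 7, 8

1 → match
2 → match
3 → match
4 → match
5 → match
6 → no match
7 → match
8 → match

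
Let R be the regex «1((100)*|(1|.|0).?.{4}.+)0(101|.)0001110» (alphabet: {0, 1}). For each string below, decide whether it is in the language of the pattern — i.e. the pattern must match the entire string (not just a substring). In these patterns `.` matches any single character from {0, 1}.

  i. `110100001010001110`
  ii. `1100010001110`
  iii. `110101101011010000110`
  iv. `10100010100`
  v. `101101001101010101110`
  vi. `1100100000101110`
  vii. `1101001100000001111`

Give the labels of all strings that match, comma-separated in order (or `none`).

i → match
ii → match
iii → no match — must end with `0001110`
iv → no match — must end with `0001110`
v → no match — must end with `0001110`
vi → no match — must end with `0001110`
vii → no match — must end with `0001110`

i, ii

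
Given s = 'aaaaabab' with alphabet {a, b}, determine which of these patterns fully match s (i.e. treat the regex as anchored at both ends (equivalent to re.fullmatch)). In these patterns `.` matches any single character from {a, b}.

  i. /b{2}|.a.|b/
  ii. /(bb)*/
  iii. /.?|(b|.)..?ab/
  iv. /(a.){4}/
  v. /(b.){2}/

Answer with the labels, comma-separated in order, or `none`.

i → no match
ii → no match
iii → no match
iv → match
v → no match — must start with 'b'

iv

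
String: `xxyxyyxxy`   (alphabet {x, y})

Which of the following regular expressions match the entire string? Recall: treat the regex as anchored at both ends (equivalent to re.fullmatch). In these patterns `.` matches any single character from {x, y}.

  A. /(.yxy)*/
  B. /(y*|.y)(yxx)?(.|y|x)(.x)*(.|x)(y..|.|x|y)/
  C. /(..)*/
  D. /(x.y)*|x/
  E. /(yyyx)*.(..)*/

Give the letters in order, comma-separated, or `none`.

D, E

A → no match
B → no match
C → no match
D → match
E → match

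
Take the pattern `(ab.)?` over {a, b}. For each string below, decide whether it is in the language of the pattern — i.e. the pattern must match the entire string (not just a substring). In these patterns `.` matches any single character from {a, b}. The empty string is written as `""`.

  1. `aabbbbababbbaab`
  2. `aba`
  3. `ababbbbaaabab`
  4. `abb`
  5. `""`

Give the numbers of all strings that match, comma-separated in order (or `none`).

2, 4, 5

1 → no match
2 → match
3 → no match
4 → match
5 → match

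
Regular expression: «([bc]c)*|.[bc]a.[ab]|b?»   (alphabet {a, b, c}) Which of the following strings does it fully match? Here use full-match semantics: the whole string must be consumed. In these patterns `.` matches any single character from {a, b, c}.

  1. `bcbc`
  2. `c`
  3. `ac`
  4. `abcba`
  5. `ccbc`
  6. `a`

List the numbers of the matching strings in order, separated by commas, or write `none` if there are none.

1. `bcbc` → match
2. `c` → no match
3. `ac` → no match
4. `abcba` → no match
5. `ccbc` → match
6. `a` → no match

1, 5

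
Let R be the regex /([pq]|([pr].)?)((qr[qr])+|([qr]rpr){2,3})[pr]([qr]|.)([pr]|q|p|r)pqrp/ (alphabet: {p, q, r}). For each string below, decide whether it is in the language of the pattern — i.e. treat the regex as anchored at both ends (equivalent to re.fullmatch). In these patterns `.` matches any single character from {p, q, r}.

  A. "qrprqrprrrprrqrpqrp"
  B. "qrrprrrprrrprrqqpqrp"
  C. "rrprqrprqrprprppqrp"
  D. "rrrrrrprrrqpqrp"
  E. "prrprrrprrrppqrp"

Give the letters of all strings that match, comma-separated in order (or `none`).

A, B, C, E

A → match
B → match
C → match
D → no match
E → match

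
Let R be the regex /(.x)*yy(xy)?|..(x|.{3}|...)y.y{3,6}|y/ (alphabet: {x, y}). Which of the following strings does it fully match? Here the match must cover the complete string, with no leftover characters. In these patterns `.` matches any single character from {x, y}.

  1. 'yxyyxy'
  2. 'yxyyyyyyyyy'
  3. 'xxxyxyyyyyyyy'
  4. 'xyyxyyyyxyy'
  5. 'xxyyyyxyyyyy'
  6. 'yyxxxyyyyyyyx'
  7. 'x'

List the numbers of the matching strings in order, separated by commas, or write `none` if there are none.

1, 2, 3, 5

1 → match
2 → match
3 → match
4 → no match
5 → match
6 → no match
7 → no match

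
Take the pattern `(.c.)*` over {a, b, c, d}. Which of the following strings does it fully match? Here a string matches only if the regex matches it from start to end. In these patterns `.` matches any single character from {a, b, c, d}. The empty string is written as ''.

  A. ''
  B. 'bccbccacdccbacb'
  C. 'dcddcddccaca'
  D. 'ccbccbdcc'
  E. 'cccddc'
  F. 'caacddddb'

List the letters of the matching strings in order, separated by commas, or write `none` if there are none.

A → match
B → match
C → match
D → match
E → no match
F → no match

A, B, C, D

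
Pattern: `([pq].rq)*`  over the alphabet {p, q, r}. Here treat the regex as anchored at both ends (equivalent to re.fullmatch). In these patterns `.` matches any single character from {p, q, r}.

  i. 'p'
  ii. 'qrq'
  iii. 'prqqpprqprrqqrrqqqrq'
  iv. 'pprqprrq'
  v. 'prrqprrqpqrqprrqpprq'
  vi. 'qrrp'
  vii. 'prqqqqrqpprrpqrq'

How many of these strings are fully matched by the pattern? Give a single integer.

2

i. 'p' → no match
ii. 'qrq' → no match
iii → no match
iv. 'pprqprrq' → match
v → match
vi. 'qrrp' → no match
vii → no match
Total matched: 2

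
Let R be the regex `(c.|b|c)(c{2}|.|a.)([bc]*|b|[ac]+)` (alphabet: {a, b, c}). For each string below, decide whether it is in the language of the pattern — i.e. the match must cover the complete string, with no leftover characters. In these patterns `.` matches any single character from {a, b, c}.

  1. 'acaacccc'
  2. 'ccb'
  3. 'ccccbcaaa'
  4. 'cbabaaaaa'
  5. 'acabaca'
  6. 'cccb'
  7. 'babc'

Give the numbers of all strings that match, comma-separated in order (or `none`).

2, 4, 6, 7

1 → no match
2 → match
3 → no match
4 → match
5 → no match
6 → match
7 → match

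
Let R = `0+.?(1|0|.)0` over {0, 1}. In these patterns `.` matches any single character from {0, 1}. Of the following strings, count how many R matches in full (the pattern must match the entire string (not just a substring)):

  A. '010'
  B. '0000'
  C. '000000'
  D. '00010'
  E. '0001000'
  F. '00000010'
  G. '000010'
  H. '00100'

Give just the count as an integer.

7

A → match
B → match
C → match
D → match
E → no match
F → match
G → match
H → match
Total matched: 7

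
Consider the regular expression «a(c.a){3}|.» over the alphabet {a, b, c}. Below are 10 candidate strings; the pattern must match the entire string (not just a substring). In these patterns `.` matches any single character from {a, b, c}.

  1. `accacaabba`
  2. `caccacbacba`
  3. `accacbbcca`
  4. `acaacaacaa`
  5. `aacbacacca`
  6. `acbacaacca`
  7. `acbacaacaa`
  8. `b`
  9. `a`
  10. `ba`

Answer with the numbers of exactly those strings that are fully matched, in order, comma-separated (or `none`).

1 → no match
2 → no match
3 → no match
4 → match
5 → no match
6 → match
7 → match
8 → match
9 → match
10 → no match

4, 6, 7, 8, 9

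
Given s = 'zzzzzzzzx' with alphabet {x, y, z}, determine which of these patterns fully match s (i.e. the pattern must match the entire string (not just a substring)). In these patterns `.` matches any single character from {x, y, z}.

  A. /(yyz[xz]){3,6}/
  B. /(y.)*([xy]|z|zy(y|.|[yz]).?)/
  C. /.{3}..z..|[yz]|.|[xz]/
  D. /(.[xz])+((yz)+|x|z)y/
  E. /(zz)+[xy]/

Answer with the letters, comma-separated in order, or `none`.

E

A → no match — must start with 'yyz'
B → no match
C → no match
D → no match — must end with 'y'
E → match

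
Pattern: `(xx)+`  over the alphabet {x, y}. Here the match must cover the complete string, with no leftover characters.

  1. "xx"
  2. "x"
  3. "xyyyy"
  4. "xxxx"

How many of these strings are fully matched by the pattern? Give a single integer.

1 → match
2 → no match — must start with "xx"
3 → no match — must start with "xx"
4 → match
Total matched: 2

2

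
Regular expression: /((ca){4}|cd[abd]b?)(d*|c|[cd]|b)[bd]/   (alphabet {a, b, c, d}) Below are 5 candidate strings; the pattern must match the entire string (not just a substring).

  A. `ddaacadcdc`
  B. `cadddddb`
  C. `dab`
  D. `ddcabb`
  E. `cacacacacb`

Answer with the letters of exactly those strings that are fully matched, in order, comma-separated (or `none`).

E

A. `ddaacadcdc` → no match
B. `cadddddb` → no match
C. `dab` → no match
D. `ddcabb` → no match
E. `cacacacacb` → match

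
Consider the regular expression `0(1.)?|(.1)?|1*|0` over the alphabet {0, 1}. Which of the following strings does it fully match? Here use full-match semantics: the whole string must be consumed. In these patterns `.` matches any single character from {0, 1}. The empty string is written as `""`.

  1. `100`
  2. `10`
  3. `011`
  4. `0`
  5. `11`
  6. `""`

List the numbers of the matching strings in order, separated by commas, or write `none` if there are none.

3, 4, 5, 6

1 → no match
2 → no match
3 → match
4 → match
5 → match
6 → match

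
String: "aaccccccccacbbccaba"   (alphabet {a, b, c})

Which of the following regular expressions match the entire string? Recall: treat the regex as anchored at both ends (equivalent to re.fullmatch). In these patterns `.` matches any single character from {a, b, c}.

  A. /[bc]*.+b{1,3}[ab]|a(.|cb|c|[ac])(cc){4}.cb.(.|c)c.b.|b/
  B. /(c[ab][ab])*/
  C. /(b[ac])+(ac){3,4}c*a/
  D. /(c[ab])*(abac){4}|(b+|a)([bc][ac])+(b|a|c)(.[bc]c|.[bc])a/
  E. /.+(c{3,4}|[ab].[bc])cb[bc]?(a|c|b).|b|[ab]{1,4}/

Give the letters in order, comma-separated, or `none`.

A → match
B → no match
C → no match — must start with "b"
D → no match
E → no match

A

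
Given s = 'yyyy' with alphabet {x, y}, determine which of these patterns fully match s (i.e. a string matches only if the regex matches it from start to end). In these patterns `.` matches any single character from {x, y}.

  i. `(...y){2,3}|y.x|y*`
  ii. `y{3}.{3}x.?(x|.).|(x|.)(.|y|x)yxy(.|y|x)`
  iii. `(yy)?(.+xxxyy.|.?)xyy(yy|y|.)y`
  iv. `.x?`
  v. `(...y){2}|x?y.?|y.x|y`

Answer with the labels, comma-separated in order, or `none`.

i → match
ii → no match
iii → no match
iv → no match
v → no match

i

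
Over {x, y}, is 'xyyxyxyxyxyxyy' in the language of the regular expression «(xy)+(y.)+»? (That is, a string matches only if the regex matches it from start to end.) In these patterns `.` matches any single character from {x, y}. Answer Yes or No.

Yes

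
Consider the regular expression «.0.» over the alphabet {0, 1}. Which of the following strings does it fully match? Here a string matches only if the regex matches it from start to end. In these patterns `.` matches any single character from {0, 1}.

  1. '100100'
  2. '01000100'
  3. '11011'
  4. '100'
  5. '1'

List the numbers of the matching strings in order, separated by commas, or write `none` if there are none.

1 → no match
2 → no match
3 → no match
4 → match
5 → no match

4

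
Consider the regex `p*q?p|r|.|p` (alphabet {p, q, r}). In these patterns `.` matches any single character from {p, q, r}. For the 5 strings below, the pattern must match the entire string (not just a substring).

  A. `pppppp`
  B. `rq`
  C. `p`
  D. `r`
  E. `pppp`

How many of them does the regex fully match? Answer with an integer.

4

A → match
B → no match
C → match
D → match
E → match
Total matched: 4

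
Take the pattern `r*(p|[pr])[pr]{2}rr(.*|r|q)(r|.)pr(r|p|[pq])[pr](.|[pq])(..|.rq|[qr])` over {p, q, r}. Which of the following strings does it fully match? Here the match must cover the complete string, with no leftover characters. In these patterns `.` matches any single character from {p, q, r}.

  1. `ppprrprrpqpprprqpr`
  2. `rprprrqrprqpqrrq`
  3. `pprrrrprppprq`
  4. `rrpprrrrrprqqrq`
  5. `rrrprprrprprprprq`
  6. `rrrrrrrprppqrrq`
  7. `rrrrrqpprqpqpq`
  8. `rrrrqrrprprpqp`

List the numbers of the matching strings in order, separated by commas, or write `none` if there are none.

1, 2, 3, 5, 6, 7

1 → match
2 → match
3 → match
4 → no match
5 → match
6 → match
7 → match
8 → no match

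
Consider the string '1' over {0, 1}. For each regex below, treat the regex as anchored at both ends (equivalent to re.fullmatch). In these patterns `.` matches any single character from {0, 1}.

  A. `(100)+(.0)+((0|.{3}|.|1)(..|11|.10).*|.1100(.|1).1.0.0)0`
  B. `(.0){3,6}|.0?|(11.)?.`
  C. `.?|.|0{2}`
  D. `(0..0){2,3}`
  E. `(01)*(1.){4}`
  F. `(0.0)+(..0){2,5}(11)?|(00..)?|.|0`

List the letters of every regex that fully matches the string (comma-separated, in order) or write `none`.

B, C, F

A → no match — must start with '100'
B → match
C → match
D → no match — must start with '0'
E → no match
F → match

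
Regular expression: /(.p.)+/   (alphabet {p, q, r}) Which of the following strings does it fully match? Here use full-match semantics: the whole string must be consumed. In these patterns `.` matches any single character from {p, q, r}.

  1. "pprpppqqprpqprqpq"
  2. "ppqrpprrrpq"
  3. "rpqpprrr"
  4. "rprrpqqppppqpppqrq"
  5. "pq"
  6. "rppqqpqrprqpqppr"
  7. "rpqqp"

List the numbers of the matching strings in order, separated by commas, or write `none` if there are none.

1 → no match
2 → no match
3 → no match
4 → no match
5 → no match
6 → no match
7 → no match

none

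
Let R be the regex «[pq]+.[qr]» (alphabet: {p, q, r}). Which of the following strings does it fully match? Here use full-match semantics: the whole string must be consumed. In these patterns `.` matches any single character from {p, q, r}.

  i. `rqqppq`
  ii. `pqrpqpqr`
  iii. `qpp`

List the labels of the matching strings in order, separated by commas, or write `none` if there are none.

i. `rqqppq` → no match
ii. `pqrpqpqr` → no match
iii. `qpp` → no match

none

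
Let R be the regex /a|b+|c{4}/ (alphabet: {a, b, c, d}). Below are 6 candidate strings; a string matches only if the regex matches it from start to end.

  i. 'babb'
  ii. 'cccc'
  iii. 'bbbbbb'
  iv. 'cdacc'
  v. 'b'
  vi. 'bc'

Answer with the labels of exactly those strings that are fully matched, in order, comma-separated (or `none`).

ii, iii, v

i. 'babb' → no match
ii. 'cccc' → match
iii. 'bbbbbb' → match
iv. 'cdacc' → no match
v. 'b' → match
vi. 'bc' → no match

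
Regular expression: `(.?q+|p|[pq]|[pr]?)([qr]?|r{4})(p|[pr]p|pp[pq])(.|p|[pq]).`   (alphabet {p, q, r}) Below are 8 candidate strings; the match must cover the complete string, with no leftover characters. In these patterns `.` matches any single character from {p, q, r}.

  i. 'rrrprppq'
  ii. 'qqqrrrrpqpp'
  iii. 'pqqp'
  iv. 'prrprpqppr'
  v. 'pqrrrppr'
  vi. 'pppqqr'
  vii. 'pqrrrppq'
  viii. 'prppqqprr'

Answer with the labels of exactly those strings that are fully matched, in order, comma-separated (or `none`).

vi

i → no match
ii → no match
iii → no match
iv → no match
v → no match
vi → match
vii → no match
viii → no match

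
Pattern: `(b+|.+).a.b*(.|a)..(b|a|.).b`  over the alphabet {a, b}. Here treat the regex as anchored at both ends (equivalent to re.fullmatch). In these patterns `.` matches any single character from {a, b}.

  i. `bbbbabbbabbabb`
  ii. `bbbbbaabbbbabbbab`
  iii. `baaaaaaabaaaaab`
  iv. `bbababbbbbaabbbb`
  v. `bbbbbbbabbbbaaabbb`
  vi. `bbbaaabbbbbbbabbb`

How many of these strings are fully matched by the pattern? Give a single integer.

i → match
ii → match
iii → match
iv → match
v → match
vi → match
Total matched: 6

6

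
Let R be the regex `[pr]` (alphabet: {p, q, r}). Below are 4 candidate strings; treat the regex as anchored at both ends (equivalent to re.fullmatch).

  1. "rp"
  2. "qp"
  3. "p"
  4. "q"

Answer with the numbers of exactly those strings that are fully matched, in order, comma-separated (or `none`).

3

1 → no match
2 → no match
3 → match
4 → no match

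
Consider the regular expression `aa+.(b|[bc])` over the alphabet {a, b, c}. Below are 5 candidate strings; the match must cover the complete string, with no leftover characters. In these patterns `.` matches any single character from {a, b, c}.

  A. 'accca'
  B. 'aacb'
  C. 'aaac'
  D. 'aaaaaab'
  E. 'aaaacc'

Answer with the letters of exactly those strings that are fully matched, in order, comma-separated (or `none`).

A → no match — must start with 'aa'
B → match
C → match
D → match
E → match

B, C, D, E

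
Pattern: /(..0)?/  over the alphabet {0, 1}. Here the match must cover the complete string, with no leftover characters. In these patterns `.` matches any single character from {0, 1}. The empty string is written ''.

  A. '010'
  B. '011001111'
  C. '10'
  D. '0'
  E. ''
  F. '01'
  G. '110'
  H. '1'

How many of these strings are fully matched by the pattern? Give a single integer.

A → match
B → no match
C → no match
D → no match
E → match
F → no match
G → match
H → no match
Total matched: 3

3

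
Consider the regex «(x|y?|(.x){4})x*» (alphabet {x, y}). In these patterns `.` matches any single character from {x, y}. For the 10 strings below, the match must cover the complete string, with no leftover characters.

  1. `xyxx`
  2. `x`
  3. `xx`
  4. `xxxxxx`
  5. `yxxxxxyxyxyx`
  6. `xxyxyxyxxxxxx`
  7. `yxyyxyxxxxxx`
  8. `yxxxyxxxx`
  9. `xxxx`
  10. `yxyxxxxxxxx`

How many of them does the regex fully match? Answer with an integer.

1. `xyxx` → no match
2. `x` → match
3. `xx` → match
4. `xxxxxx` → match
5. `yxxxxxyxyxyx` → no match
6 → match
7. `yxyyxyxxxxxx` → no match
8. `yxxxyxxxx` → match
9. `xxxx` → match
10. `yxyxxxxxxxx` → match
Total matched: 7

7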